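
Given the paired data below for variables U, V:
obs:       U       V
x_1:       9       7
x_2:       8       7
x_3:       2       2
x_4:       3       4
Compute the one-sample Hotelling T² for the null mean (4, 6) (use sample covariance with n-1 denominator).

Step 1 — sample mean vector:
  mean(U) = (9 + 8 + 2 + 3) / 4 = 22/4 = 5.5
  mean(V) = (7 + 7 + 2 + 4) / 4 = 20/4 = 5
  x̄ = (5.5, 5),  deviation x̄ - mu_0 = (5.5, 5) - (4, 6) = (1.5, -1).

Step 2 — sample covariance matrix, S[i,j] = (1/(n-1)) · Σ_k (x_{k,i} - mean_i) · (x_{k,j} - mean_j), divisor n-1 = 3:
  S[U,U] = ((3.5)·(3.5) + (2.5)·(2.5) + (-3.5)·(-3.5) + (-2.5)·(-2.5)) / 3 = 37/3 = 12.3333
  S[U,V] = ((3.5)·(2) + (2.5)·(2) + (-3.5)·(-3) + (-2.5)·(-1)) / 3 = 25/3 = 8.3333
  S[V,V] = ((2)·(2) + (2)·(2) + (-3)·(-3) + (-1)·(-1)) / 3 = 18/3 = 6
  S = [[12.3333, 8.3333],
 [8.3333, 6]].

Step 3 — invert S. det(S) = 12.3333·6 - (8.3333)² = 4.5556.
  S^{-1} = (1/det) · [[d, -b], [-b, a]] = [[1.3171, -1.8293],
 [-1.8293, 2.7073]].

Step 4 — quadratic form (x̄ - mu_0)^T · S^{-1} · (x̄ - mu_0):
  S^{-1} · (x̄ - mu_0) = (3.8049, -5.4512),
  (x̄ - mu_0)^T · [...] = (1.5)·(3.8049) + (-1)·(-5.4512) = 11.1585.

Step 5 — scale by n: T² = 4 · 11.1585 = 44.6341.

T² ≈ 44.6341


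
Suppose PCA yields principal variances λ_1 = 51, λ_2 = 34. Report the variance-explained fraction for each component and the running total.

Step 1 — total variance = trace(Sigma) = Σ λ_i = 51 + 34 = 85.

Step 2 — fraction explained by component i = λ_i / Σ λ:
  PC1: 51/85 = 0.6
  PC2: 34/85 = 0.4

Step 3 — cumulative fraction after k components = (λ_1 + ... + λ_k) / Σ λ:
  k = 1: 51/85 = 0.6
  k = 2: (51 + 34)/85 = 85/85 = 1

Summary (fraction, with percent):

explained: PC1 0.6 (60%), PC2 0.4 (40%);  cumulative: 0.6, 1


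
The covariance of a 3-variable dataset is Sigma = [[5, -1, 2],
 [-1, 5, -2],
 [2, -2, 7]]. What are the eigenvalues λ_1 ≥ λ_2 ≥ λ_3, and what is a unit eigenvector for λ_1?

Step 1 — characteristic polynomial p(λ) = det(λI - Sigma) = λ³ - tr·λ² + c_1·λ - det, where tr = trace, c_1 = sum of the principal 2×2 minors, det = det(Sigma):
  tr = 5 + 5 + 7 = 17,
  c_1 = (5·5 - (-1)²) + (5·7 - (2)²) + (5·7 - (-2)²) = 24 + 31 + 31 = 86,
  det = 5·(5·7 - (-2)²) - (-1)·((-1)·7 - (-2)·(2)) + (2)·((-1)·(-2) - 5·(2)) = 5·(31) - (-1)·(-3) + (2)·(-8) = 136.
  So p(λ) = λ³ - 17λ² + 86λ - 136.
Step 2 — look for an integer root (rational root theorem: any rational root is an integer divisor of 136). Testing λ = 4:
  p(4) = 64 - 272 + 344 - 136 = 0  ✓
  Dividing out (λ - 4): p(λ) = (λ - 4)(λ² - 13λ + 34).
Step 3 — remaining eigenvalues from the quadratic λ² - 13λ + 34 = 0:
  Δ = 13² - 4·34 = 169 - 136 = 33,  λ = (13 ± √33)/2 = (13 ± 5.7446)/2 ≈ 9.3723 or 3.6277.
  Sorted: λ_1 = 9.3723,  λ_2 = 4,  λ_3 = 3.6277  (check: sum = 17 = tr ✓).

Step 4 — unit eigenvector for λ_1 ≈ 9.3723: v spans the null space of (Sigma - λ_1 I), whose rows are
  r_1 = (-4.3723, -1, 2),  r_2 = (-1, -4.3723, -2),  r_3 = (2, -2, -2.3723).
  v is orthogonal to every row, so take v ∝ r_1 × r_2 = ((-1)·(-2) - (2)·(-4.3723), (2)·(-1) - (-4.3723)·(-2), (-4.3723)·(-4.3723) - (-1)·(-1)) ≈ (10.7446, -10.7446, 18.1168).
  Let u = (10.7446, -10.7446, 18.1168).
  ||u|| = √((10.7446)² + (-10.7446)² + (18.1168)²) = √(559.1113) ≈ 23.6455,  v_1 = u/||u|| ≈ (0.4544, -0.4544, 0.7662) (||v_1|| = 1).

λ_1 = 9.3723,  λ_2 = 4,  λ_3 = 3.6277;  v_1 ≈ (0.4544, -0.4544, 0.7662)


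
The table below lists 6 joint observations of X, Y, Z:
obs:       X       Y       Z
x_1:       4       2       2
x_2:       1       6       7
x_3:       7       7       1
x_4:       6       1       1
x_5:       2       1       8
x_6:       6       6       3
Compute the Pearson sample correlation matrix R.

Step 1 — column means:
  mean(X) = (4 + 1 + 7 + 6 + 2 + 6) / 6 = 26/6 = 4.3333
  mean(Y) = (2 + 6 + 7 + 1 + 1 + 6) / 6 = 23/6 = 3.8333
  mean(Z) = (2 + 7 + 1 + 1 + 8 + 3) / 6 = 22/6 = 3.6667

Step 2 — sample variances and covariances s[i,j] = (1/(n-1)) · Σ_k (x_{k,i} - mean_i) · (x_{k,j} - mean_j), with n-1 = 5:
  s[X,X] = ((-0.3333)·(-0.3333) + (-3.3333)·(-3.3333) + (2.6667)·(2.6667) + (1.6667)·(1.6667) + (-2.3333)·(-2.3333) + (1.6667)·(1.6667)) / 5 = 29.3333/5 = 5.8667
  s[X,Y] = ((-0.3333)·(-1.8333) + (-3.3333)·(2.1667) + (2.6667)·(3.1667) + (1.6667)·(-2.8333) + (-2.3333)·(-2.8333) + (1.6667)·(2.1667)) / 5 = 7.3333/5 = 1.4667
  s[X,Z] = ((-0.3333)·(-1.6667) + (-3.3333)·(3.3333) + (2.6667)·(-2.6667) + (1.6667)·(-2.6667) + (-2.3333)·(4.3333) + (1.6667)·(-0.6667)) / 5 = -33.3333/5 = -6.6667
  s[Y,Y] = ((-1.8333)·(-1.8333) + (2.1667)·(2.1667) + (3.1667)·(3.1667) + (-2.8333)·(-2.8333) + (-2.8333)·(-2.8333) + (2.1667)·(2.1667)) / 5 = 38.8333/5 = 7.7667
  s[Y,Z] = ((-1.8333)·(-1.6667) + (2.1667)·(3.3333) + (3.1667)·(-2.6667) + (-2.8333)·(-2.6667) + (-2.8333)·(4.3333) + (2.1667)·(-0.6667)) / 5 = -4.3333/5 = -0.8667
  s[Z,Z] = ((-1.6667)·(-1.6667) + (3.3333)·(3.3333) + (-2.6667)·(-2.6667) + (-2.6667)·(-2.6667) + (4.3333)·(4.3333) + (-0.6667)·(-0.6667)) / 5 = 47.3333/5 = 9.4667
  Sample standard deviations s_i = √(s[i,i]):
  s(X) = √(5.8667) = 2.4221
  s(Y) = √(7.7667) = 2.7869
  s(Z) = √(9.4667) = 3.0768

Step 3 — r_{ij} = s_{ij} / (s_i · s_j):
  r[X,X] = 1 (diagonal).
  r[X,Y] = 1.4667 / (2.4221 · 2.7869) = 1.4667 / 6.7501 = 0.2173
  r[X,Z] = -6.6667 / (2.4221 · 3.0768) = -6.6667 / 7.4524 = -0.8946
  r[Y,Y] = 1 (diagonal).
  r[Y,Z] = -0.8667 / (2.7869 · 3.0768) = -0.8667 / 8.5746 = -0.1011
  r[Z,Z] = 1 (diagonal).

R is symmetric with unit diagonal. Assembling:

R = [[1, 0.2173, -0.8946],
 [0.2173, 1, -0.1011],
 [-0.8946, -0.1011, 1]]


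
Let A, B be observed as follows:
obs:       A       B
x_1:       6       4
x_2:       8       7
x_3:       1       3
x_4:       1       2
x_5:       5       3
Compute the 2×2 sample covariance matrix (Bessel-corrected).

Step 1 — column means:
  mean(A) = (6 + 8 + 1 + 1 + 5) / 5 = 21/5 = 4.2
  mean(B) = (4 + 7 + 3 + 2 + 3) / 5 = 19/5 = 3.8

Step 2 — sample covariance S[i,j] = (1/(n-1)) · Σ_k (x_{k,i} - mean_i) · (x_{k,j} - mean_j), with n-1 = 4.
  S[A,A] = ((1.8)·(1.8) + (3.8)·(3.8) + (-3.2)·(-3.2) + (-3.2)·(-3.2) + (0.8)·(0.8)) / 4 = 38.8/4 = 9.7
  S[A,B] = ((1.8)·(0.2) + (3.8)·(3.2) + (-3.2)·(-0.8) + (-3.2)·(-1.8) + (0.8)·(-0.8)) / 4 = 20.2/4 = 5.05
  S[B,B] = ((0.2)·(0.2) + (3.2)·(3.2) + (-0.8)·(-0.8) + (-1.8)·(-1.8) + (-0.8)·(-0.8)) / 4 = 14.8/4 = 3.7

S is symmetric (S[j,i] = S[i,j]). Assembling:

S = [[9.7, 5.05],
 [5.05, 3.7]]


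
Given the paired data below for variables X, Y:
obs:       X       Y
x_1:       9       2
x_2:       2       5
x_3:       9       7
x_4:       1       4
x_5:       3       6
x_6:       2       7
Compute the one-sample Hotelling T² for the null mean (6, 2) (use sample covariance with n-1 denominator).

Step 1 — sample mean vector:
  mean(X) = (9 + 2 + 9 + 1 + 3 + 2) / 6 = 26/6 = 4.3333
  mean(Y) = (2 + 5 + 7 + 4 + 6 + 7) / 6 = 31/6 = 5.1667
  x̄ = (4.3333, 5.1667),  deviation x̄ - mu_0 = (4.3333, 5.1667) - (6, 2) = (-1.6667, 3.1667).

Step 2 — sample covariance matrix, S[i,j] = (1/(n-1)) · Σ_k (x_{k,i} - mean_i) · (x_{k,j} - mean_j), divisor n-1 = 5:
  S[X,X] = ((4.6667)·(4.6667) + (-2.3333)·(-2.3333) + (4.6667)·(4.6667) + (-3.3333)·(-3.3333) + (-1.3333)·(-1.3333) + (-2.3333)·(-2.3333)) / 5 = 67.3333/5 = 13.4667
  S[X,Y] = ((4.6667)·(-3.1667) + (-2.3333)·(-0.1667) + (4.6667)·(1.8333) + (-3.3333)·(-1.1667) + (-1.3333)·(0.8333) + (-2.3333)·(1.8333)) / 5 = -7.3333/5 = -1.4667
  S[Y,Y] = ((-3.1667)·(-3.1667) + (-0.1667)·(-0.1667) + (1.8333)·(1.8333) + (-1.1667)·(-1.1667) + (0.8333)·(0.8333) + (1.8333)·(1.8333)) / 5 = 18.8333/5 = 3.7667
  S = [[13.4667, -1.4667],
 [-1.4667, 3.7667]].

Step 3 — invert S. det(S) = 13.4667·3.7667 - (-1.4667)² = 48.5733.
  S^{-1} = (1/det) · [[d, -b], [-b, a]] = [[0.0775, 0.0302],
 [0.0302, 0.2772]].

Step 4 — quadratic form (x̄ - mu_0)^T · S^{-1} · (x̄ - mu_0):
  S^{-1} · (x̄ - mu_0) = (-0.0336, 0.8276),
  (x̄ - mu_0)^T · [...] = (-1.6667)·(-0.0336) + (3.1667)·(0.8276) = 2.6768.

Step 5 — scale by n: T² = 6 · 2.6768 = 16.0609.

T² ≈ 16.0609


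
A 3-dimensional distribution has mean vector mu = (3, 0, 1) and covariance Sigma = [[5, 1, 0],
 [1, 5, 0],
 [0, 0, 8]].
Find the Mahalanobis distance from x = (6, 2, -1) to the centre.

Step 1 — centre the observation: (x - mu) = (3, 2, -2).

Step 2 — invert Sigma (cofactor / det for 3×3, or solve directly):
  Sigma^{-1} = [[0.2083, -0.0417, 0],
 [-0.0417, 0.2083, 0],
 [0, 0, 0.125]].

Step 3 — form the quadratic (x - mu)^T · Sigma^{-1} · (x - mu):
  Sigma^{-1} · (x - mu) = (0.5417, 0.2917, -0.25).
  (x - mu)^T · [Sigma^{-1} · (x - mu)] = (3)·(0.5417) + (2)·(0.2917) + (-2)·(-0.25) = 2.7083.

Step 4 — take square root: d = √(2.7083) ≈ 1.6457.

d(x, mu) = √(2.7083) ≈ 1.6457


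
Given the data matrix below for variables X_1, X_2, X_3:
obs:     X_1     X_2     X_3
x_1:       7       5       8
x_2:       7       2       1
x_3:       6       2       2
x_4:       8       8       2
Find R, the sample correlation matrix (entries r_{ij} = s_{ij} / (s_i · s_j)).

Step 1 — column means:
  mean(X_1) = (7 + 7 + 6 + 8) / 4 = 28/4 = 7
  mean(X_2) = (5 + 2 + 2 + 8) / 4 = 17/4 = 4.25
  mean(X_3) = (8 + 1 + 2 + 2) / 4 = 13/4 = 3.25

Step 2 — sample variances and covariances s[i,j] = (1/(n-1)) · Σ_k (x_{k,i} - mean_i) · (x_{k,j} - mean_j), with n-1 = 3:
  s[X_1,X_1] = ((0)·(0) + (0)·(0) + (-1)·(-1) + (1)·(1)) / 3 = 2/3 = 0.6667
  s[X_1,X_2] = ((0)·(0.75) + (0)·(-2.25) + (-1)·(-2.25) + (1)·(3.75)) / 3 = 6/3 = 2
  s[X_1,X_3] = ((0)·(4.75) + (0)·(-2.25) + (-1)·(-1.25) + (1)·(-1.25)) / 3 = 0/3 = 0
  s[X_2,X_2] = ((0.75)·(0.75) + (-2.25)·(-2.25) + (-2.25)·(-2.25) + (3.75)·(3.75)) / 3 = 24.75/3 = 8.25
  s[X_2,X_3] = ((0.75)·(4.75) + (-2.25)·(-2.25) + (-2.25)·(-1.25) + (3.75)·(-1.25)) / 3 = 6.75/3 = 2.25
  s[X_3,X_3] = ((4.75)·(4.75) + (-2.25)·(-2.25) + (-1.25)·(-1.25) + (-1.25)·(-1.25)) / 3 = 30.75/3 = 10.25
  Sample standard deviations s_i = √(s[i,i]):
  s(X_1) = √(0.6667) = 0.8165
  s(X_2) = √(8.25) = 2.8723
  s(X_3) = √(10.25) = 3.2016

Step 3 — r_{ij} = s_{ij} / (s_i · s_j):
  r[X_1,X_1] = 1 (diagonal).
  r[X_1,X_2] = 2 / (0.8165 · 2.8723) = 2 / 2.3452 = 0.8528
  r[X_1,X_3] = 0 / (0.8165 · 3.2016) = 0 / 2.6141 = 0
  r[X_2,X_2] = 1 (diagonal).
  r[X_2,X_3] = 2.25 / (2.8723 · 3.2016) = 2.25 / 9.1958 = 0.2447
  r[X_3,X_3] = 1 (diagonal).

R is symmetric with unit diagonal. Assembling:

R = [[1, 0.8528, 0],
 [0.8528, 1, 0.2447],
 [0, 0.2447, 1]]


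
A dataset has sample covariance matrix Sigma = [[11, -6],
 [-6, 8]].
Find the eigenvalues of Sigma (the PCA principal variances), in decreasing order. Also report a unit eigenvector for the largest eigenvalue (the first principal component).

Step 1 — characteristic polynomial of 2×2 Sigma:
  det(Sigma - λI) = λ² - trace · λ + det = 0.
  trace = 11 + 8 = 19, det = 11·8 - (-6)² = 52.
Step 2 — discriminant:
  Δ = trace² - 4·det = 361 - 208 = 153.
Step 3 — eigenvalues:
  λ = (trace ± √Δ)/2 = (19 ± 12.3693)/2,
  λ_1 = 15.6847,  λ_2 = 3.3153.

Step 4 — unit eigenvector for λ_1: solve (Sigma - λ_1 I)v = 0. First row:
  (11 - 15.6847)·v_x + (-6)·v_y = 0, i.e. (-4.6847)·v_x + (-6)·v_y = 0,
  so v ∝ (b, λ_1 - a) = (-6, 4.6847); multiply by -1 so the first entry is positive: u = (6, -4.6847).
  ||u|| = √((6)² + (-4.6847)²) = √(57.946) ≈ 7.6122,
  v_1 = u/||u|| ≈ (0.7882, -0.6154) (||v_1|| = 1).

λ_1 = 15.6847,  λ_2 = 3.3153;  v_1 ≈ (0.7882, -0.6154)


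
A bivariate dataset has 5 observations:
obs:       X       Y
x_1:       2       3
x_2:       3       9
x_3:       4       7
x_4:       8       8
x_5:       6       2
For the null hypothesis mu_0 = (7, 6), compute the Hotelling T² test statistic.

Step 1 — sample mean vector:
  mean(X) = (2 + 3 + 4 + 8 + 6) / 5 = 23/5 = 4.6
  mean(Y) = (3 + 9 + 7 + 8 + 2) / 5 = 29/5 = 5.8
  x̄ = (4.6, 5.8),  deviation x̄ - mu_0 = (4.6, 5.8) - (7, 6) = (-2.4, -0.2).

Step 2 — sample covariance matrix, S[i,j] = (1/(n-1)) · Σ_k (x_{k,i} - mean_i) · (x_{k,j} - mean_j), divisor n-1 = 4:
  S[X,X] = ((-2.6)·(-2.6) + (-1.6)·(-1.6) + (-0.6)·(-0.6) + (3.4)·(3.4) + (1.4)·(1.4)) / 4 = 23.2/4 = 5.8
  S[X,Y] = ((-2.6)·(-2.8) + (-1.6)·(3.2) + (-0.6)·(1.2) + (3.4)·(2.2) + (1.4)·(-3.8)) / 4 = 3.6/4 = 0.9
  S[Y,Y] = ((-2.8)·(-2.8) + (3.2)·(3.2) + (1.2)·(1.2) + (2.2)·(2.2) + (-3.8)·(-3.8)) / 4 = 38.8/4 = 9.7
  S = [[5.8, 0.9],
 [0.9, 9.7]].

Step 3 — invert S. det(S) = 5.8·9.7 - (0.9)² = 55.45.
  S^{-1} = (1/det) · [[d, -b], [-b, a]] = [[0.1749, -0.0162],
 [-0.0162, 0.1046]].

Step 4 — quadratic form (x̄ - mu_0)^T · S^{-1} · (x̄ - mu_0):
  S^{-1} · (x̄ - mu_0) = (-0.4166, 0.018),
  (x̄ - mu_0)^T · [...] = (-2.4)·(-0.4166) + (-0.2)·(0.018) = 0.9962.

Step 5 — scale by n: T² = 5 · 0.9962 = 4.9811.

T² ≈ 4.9811


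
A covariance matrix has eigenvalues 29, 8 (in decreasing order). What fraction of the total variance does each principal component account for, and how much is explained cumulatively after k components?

Step 1 — total variance = trace(Sigma) = Σ λ_i = 29 + 8 = 37.

Step 2 — fraction explained by component i = λ_i / Σ λ:
  PC1: 29/37 = 0.7838
  PC2: 8/37 = 0.2162

Step 3 — cumulative fraction after k components = (λ_1 + ... + λ_k) / Σ λ:
  k = 1: 29/37 = 0.7838
  k = 2: (29 + 8)/37 = 37/37 = 1

Summary (fraction, with percent):

explained: PC1 0.7838 (78.38%), PC2 0.2162 (21.62%);  cumulative: 0.7838, 1


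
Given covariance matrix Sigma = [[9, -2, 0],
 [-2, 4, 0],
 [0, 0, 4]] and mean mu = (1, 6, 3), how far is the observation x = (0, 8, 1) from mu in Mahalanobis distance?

Step 1 — centre the observation: (x - mu) = (-1, 2, -2).

Step 2 — invert Sigma (cofactor / det for 3×3, or solve directly):
  Sigma^{-1} = [[0.125, 0.0625, 0],
 [0.0625, 0.2812, 0],
 [0, 0, 0.25]].

Step 3 — form the quadratic (x - mu)^T · Sigma^{-1} · (x - mu):
  Sigma^{-1} · (x - mu) = (0, 0.5, -0.5).
  (x - mu)^T · [Sigma^{-1} · (x - mu)] = (-1)·(0) + (2)·(0.5) + (-2)·(-0.5) = 2.

Step 4 — take square root: d = √(2) ≈ 1.4142.

d(x, mu) = √(2) ≈ 1.4142


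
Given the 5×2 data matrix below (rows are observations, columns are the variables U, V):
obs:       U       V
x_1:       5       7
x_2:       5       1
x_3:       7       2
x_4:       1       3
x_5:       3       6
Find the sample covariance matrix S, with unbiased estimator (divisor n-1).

Step 1 — column means:
  mean(U) = (5 + 5 + 7 + 1 + 3) / 5 = 21/5 = 4.2
  mean(V) = (7 + 1 + 2 + 3 + 6) / 5 = 19/5 = 3.8

Step 2 — sample covariance S[i,j] = (1/(n-1)) · Σ_k (x_{k,i} - mean_i) · (x_{k,j} - mean_j), with n-1 = 4.
  S[U,U] = ((0.8)·(0.8) + (0.8)·(0.8) + (2.8)·(2.8) + (-3.2)·(-3.2) + (-1.2)·(-1.2)) / 4 = 20.8/4 = 5.2
  S[U,V] = ((0.8)·(3.2) + (0.8)·(-2.8) + (2.8)·(-1.8) + (-3.2)·(-0.8) + (-1.2)·(2.2)) / 4 = -4.8/4 = -1.2
  S[V,V] = ((3.2)·(3.2) + (-2.8)·(-2.8) + (-1.8)·(-1.8) + (-0.8)·(-0.8) + (2.2)·(2.2)) / 4 = 26.8/4 = 6.7

S is symmetric (S[j,i] = S[i,j]). Assembling:

S = [[5.2, -1.2],
 [-1.2, 6.7]]


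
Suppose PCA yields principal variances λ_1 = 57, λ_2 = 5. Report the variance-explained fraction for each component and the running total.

Step 1 — total variance = trace(Sigma) = Σ λ_i = 57 + 5 = 62.

Step 2 — fraction explained by component i = λ_i / Σ λ:
  PC1: 57/62 = 0.9194
  PC2: 5/62 = 0.0806

Step 3 — cumulative fraction after k components = (λ_1 + ... + λ_k) / Σ λ:
  k = 1: 57/62 = 0.9194
  k = 2: (57 + 5)/62 = 62/62 = 1

Summary (fraction, with percent):

explained: PC1 0.9194 (91.94%), PC2 0.0806 (8.06%);  cumulative: 0.9194, 1


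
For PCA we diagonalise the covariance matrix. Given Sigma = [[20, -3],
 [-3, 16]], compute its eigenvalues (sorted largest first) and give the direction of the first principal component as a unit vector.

Step 1 — characteristic polynomial of 2×2 Sigma:
  det(Sigma - λI) = λ² - trace · λ + det = 0.
  trace = 20 + 16 = 36, det = 20·16 - (-3)² = 311.
Step 2 — discriminant:
  Δ = trace² - 4·det = 1296 - 1244 = 52.
Step 3 — eigenvalues:
  λ = (trace ± √Δ)/2 = (36 ± 7.2111)/2,
  λ_1 = 21.6056,  λ_2 = 14.3944.

Step 4 — unit eigenvector for λ_1: solve (Sigma - λ_1 I)v = 0. First row:
  (20 - 21.6056)·v_x + (-3)·v_y = 0, i.e. (-1.6056)·v_x + (-3)·v_y = 0,
  so v ∝ (b, λ_1 - a) = (-3, 1.6056); multiply by -1 so the first entry is positive: u = (3, -1.6056).
  ||u|| = √((3)² + (-1.6056)²) = √(11.5778) ≈ 3.4026,
  v_1 = u/||u|| ≈ (0.8817, -0.4719) (||v_1|| = 1).

λ_1 = 21.6056,  λ_2 = 14.3944;  v_1 ≈ (0.8817, -0.4719)


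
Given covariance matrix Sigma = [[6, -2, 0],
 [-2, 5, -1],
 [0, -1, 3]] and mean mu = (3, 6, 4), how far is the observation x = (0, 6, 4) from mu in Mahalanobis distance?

Step 1 — centre the observation: (x - mu) = (-3, 0, 0).

Step 2 — invert Sigma (cofactor / det for 3×3, or solve directly):
  Sigma^{-1} = [[0.1944, 0.0833, 0.0278],
 [0.0833, 0.25, 0.0833],
 [0.0278, 0.0833, 0.3611]].

Step 3 — form the quadratic (x - mu)^T · Sigma^{-1} · (x - mu):
  Sigma^{-1} · (x - mu) = (-0.5833, -0.25, -0.0833).
  (x - mu)^T · [Sigma^{-1} · (x - mu)] = (-3)·(-0.5833) + (0)·(-0.25) + (0)·(-0.0833) = 1.75.

Step 4 — take square root: d = √(1.75) ≈ 1.3229.

d(x, mu) = √(1.75) ≈ 1.3229


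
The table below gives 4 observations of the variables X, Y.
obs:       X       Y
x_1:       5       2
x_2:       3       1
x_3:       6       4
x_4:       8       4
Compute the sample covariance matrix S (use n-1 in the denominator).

Step 1 — column means:
  mean(X) = (5 + 3 + 6 + 8) / 4 = 22/4 = 5.5
  mean(Y) = (2 + 1 + 4 + 4) / 4 = 11/4 = 2.75

Step 2 — sample covariance S[i,j] = (1/(n-1)) · Σ_k (x_{k,i} - mean_i) · (x_{k,j} - mean_j), with n-1 = 3.
  S[X,X] = ((-0.5)·(-0.5) + (-2.5)·(-2.5) + (0.5)·(0.5) + (2.5)·(2.5)) / 3 = 13/3 = 4.3333
  S[X,Y] = ((-0.5)·(-0.75) + (-2.5)·(-1.75) + (0.5)·(1.25) + (2.5)·(1.25)) / 3 = 8.5/3 = 2.8333
  S[Y,Y] = ((-0.75)·(-0.75) + (-1.75)·(-1.75) + (1.25)·(1.25) + (1.25)·(1.25)) / 3 = 6.75/3 = 2.25

S is symmetric (S[j,i] = S[i,j]). Assembling:

S = [[4.3333, 2.8333],
 [2.8333, 2.25]]


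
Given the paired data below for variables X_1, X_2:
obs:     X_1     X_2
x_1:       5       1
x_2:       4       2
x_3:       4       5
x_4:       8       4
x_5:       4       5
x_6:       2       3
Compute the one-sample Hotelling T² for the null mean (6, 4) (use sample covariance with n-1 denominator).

Step 1 — sample mean vector:
  mean(X_1) = (5 + 4 + 4 + 8 + 4 + 2) / 6 = 27/6 = 4.5
  mean(X_2) = (1 + 2 + 5 + 4 + 5 + 3) / 6 = 20/6 = 3.3333
  x̄ = (4.5, 3.3333),  deviation x̄ - mu_0 = (4.5, 3.3333) - (6, 4) = (-1.5, -0.6667).

Step 2 — sample covariance matrix, S[i,j] = (1/(n-1)) · Σ_k (x_{k,i} - mean_i) · (x_{k,j} - mean_j), divisor n-1 = 5:
  S[X_1,X_1] = ((0.5)·(0.5) + (-0.5)·(-0.5) + (-0.5)·(-0.5) + (3.5)·(3.5) + (-0.5)·(-0.5) + (-2.5)·(-2.5)) / 5 = 19.5/5 = 3.9
  S[X_1,X_2] = ((0.5)·(-2.3333) + (-0.5)·(-1.3333) + (-0.5)·(1.6667) + (3.5)·(0.6667) + (-0.5)·(1.6667) + (-2.5)·(-0.3333)) / 5 = 1/5 = 0.2
  S[X_2,X_2] = ((-2.3333)·(-2.3333) + (-1.3333)·(-1.3333) + (1.6667)·(1.6667) + (0.6667)·(0.6667) + (1.6667)·(1.6667) + (-0.3333)·(-0.3333)) / 5 = 13.3333/5 = 2.6667
  S = [[3.9, 0.2],
 [0.2, 2.6667]].

Step 3 — invert S. det(S) = 3.9·2.6667 - (0.2)² = 10.36.
  S^{-1} = (1/det) · [[d, -b], [-b, a]] = [[0.2574, -0.0193],
 [-0.0193, 0.3764]].

Step 4 — quadratic form (x̄ - mu_0)^T · S^{-1} · (x̄ - mu_0):
  S^{-1} · (x̄ - mu_0) = (-0.3732, -0.222),
  (x̄ - mu_0)^T · [...] = (-1.5)·(-0.3732) + (-0.6667)·(-0.222) = 0.7079.

Step 5 — scale by n: T² = 6 · 0.7079 = 4.2471.

T² ≈ 4.2471


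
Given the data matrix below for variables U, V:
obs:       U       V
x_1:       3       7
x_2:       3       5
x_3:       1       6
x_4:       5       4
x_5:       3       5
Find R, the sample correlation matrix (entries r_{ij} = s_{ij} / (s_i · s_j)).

Step 1 — column means:
  mean(U) = (3 + 3 + 1 + 5 + 3) / 5 = 15/5 = 3
  mean(V) = (7 + 5 + 6 + 4 + 5) / 5 = 27/5 = 5.4

Step 2 — sample variances and covariances s[i,j] = (1/(n-1)) · Σ_k (x_{k,i} - mean_i) · (x_{k,j} - mean_j), with n-1 = 4:
  s[U,U] = ((0)·(0) + (0)·(0) + (-2)·(-2) + (2)·(2) + (0)·(0)) / 4 = 8/4 = 2
  s[U,V] = ((0)·(1.6) + (0)·(-0.4) + (-2)·(0.6) + (2)·(-1.4) + (0)·(-0.4)) / 4 = -4/4 = -1
  s[V,V] = ((1.6)·(1.6) + (-0.4)·(-0.4) + (0.6)·(0.6) + (-1.4)·(-1.4) + (-0.4)·(-0.4)) / 4 = 5.2/4 = 1.3
  Sample standard deviations s_i = √(s[i,i]):
  s(U) = √(2) = 1.4142
  s(V) = √(1.3) = 1.1402

Step 3 — r_{ij} = s_{ij} / (s_i · s_j):
  r[U,U] = 1 (diagonal).
  r[U,V] = -1 / (1.4142 · 1.1402) = -1 / 1.6125 = -0.6202
  r[V,V] = 1 (diagonal).

R is symmetric with unit diagonal. Assembling:

R = [[1, -0.6202],
 [-0.6202, 1]]


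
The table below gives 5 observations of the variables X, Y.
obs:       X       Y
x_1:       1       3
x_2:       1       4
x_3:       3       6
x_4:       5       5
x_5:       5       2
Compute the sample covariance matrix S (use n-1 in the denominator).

Step 1 — column means:
  mean(X) = (1 + 1 + 3 + 5 + 5) / 5 = 15/5 = 3
  mean(Y) = (3 + 4 + 6 + 5 + 2) / 5 = 20/5 = 4

Step 2 — sample covariance S[i,j] = (1/(n-1)) · Σ_k (x_{k,i} - mean_i) · (x_{k,j} - mean_j), with n-1 = 4.
  S[X,X] = ((-2)·(-2) + (-2)·(-2) + (0)·(0) + (2)·(2) + (2)·(2)) / 4 = 16/4 = 4
  S[X,Y] = ((-2)·(-1) + (-2)·(0) + (0)·(2) + (2)·(1) + (2)·(-2)) / 4 = 0/4 = 0
  S[Y,Y] = ((-1)·(-1) + (0)·(0) + (2)·(2) + (1)·(1) + (-2)·(-2)) / 4 = 10/4 = 2.5

S is symmetric (S[j,i] = S[i,j]). Assembling:

S = [[4, 0],
 [0, 2.5]]


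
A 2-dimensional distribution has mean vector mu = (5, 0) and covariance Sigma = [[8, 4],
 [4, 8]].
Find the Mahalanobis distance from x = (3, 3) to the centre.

Step 1 — centre the observation: (x - mu) = (-2, 3).

Step 2 — invert Sigma. det(Sigma) = 8·8 - (4)² = 48.
  Sigma^{-1} = (1/det) · [[d, -b], [-b, a]] = [[0.1667, -0.0833],
 [-0.0833, 0.1667]].

Step 3 — form the quadratic (x - mu)^T · Sigma^{-1} · (x - mu):
  Sigma^{-1} · (x - mu) = (-0.5833, 0.6667).
  (x - mu)^T · [Sigma^{-1} · (x - mu)] = (-2)·(-0.5833) + (3)·(0.6667) = 3.1667.

Step 4 — take square root: d = √(3.1667) ≈ 1.7795.

d(x, mu) = √(3.1667) ≈ 1.7795


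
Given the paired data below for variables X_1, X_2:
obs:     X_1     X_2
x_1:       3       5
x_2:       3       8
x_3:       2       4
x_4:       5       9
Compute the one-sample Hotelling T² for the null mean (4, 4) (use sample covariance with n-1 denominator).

Step 1 — sample mean vector:
  mean(X_1) = (3 + 3 + 2 + 5) / 4 = 13/4 = 3.25
  mean(X_2) = (5 + 8 + 4 + 9) / 4 = 26/4 = 6.5
  x̄ = (3.25, 6.5),  deviation x̄ - mu_0 = (3.25, 6.5) - (4, 4) = (-0.75, 2.5).

Step 2 — sample covariance matrix, S[i,j] = (1/(n-1)) · Σ_k (x_{k,i} - mean_i) · (x_{k,j} - mean_j), divisor n-1 = 3:
  S[X_1,X_1] = ((-0.25)·(-0.25) + (-0.25)·(-0.25) + (-1.25)·(-1.25) + (1.75)·(1.75)) / 3 = 4.75/3 = 1.5833
  S[X_1,X_2] = ((-0.25)·(-1.5) + (-0.25)·(1.5) + (-1.25)·(-2.5) + (1.75)·(2.5)) / 3 = 7.5/3 = 2.5
  S[X_2,X_2] = ((-1.5)·(-1.5) + (1.5)·(1.5) + (-2.5)·(-2.5) + (2.5)·(2.5)) / 3 = 17/3 = 5.6667
  S = [[1.5833, 2.5],
 [2.5, 5.6667]].

Step 3 — invert S. det(S) = 1.5833·5.6667 - (2.5)² = 2.7222.
  S^{-1} = (1/det) · [[d, -b], [-b, a]] = [[2.0816, -0.9184],
 [-0.9184, 0.5816]].

Step 4 — quadratic form (x̄ - mu_0)^T · S^{-1} · (x̄ - mu_0):
  S^{-1} · (x̄ - mu_0) = (-3.8571, 2.1429),
  (x̄ - mu_0)^T · [...] = (-0.75)·(-3.8571) + (2.5)·(2.1429) = 8.25.

Step 5 — scale by n: T² = 4 · 8.25 = 33.

T² ≈ 33


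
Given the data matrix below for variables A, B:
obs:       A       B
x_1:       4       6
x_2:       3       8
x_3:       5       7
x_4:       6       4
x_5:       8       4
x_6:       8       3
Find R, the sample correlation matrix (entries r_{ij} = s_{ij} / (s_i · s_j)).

Step 1 — column means:
  mean(A) = (4 + 3 + 5 + 6 + 8 + 8) / 6 = 34/6 = 5.6667
  mean(B) = (6 + 8 + 7 + 4 + 4 + 3) / 6 = 32/6 = 5.3333

Step 2 — sample variances and covariances s[i,j] = (1/(n-1)) · Σ_k (x_{k,i} - mean_i) · (x_{k,j} - mean_j), with n-1 = 5:
  s[A,A] = ((-1.6667)·(-1.6667) + (-2.6667)·(-2.6667) + (-0.6667)·(-0.6667) + (0.3333)·(0.3333) + (2.3333)·(2.3333) + (2.3333)·(2.3333)) / 5 = 21.3333/5 = 4.2667
  s[A,B] = ((-1.6667)·(0.6667) + (-2.6667)·(2.6667) + (-0.6667)·(1.6667) + (0.3333)·(-1.3333) + (2.3333)·(-1.3333) + (2.3333)·(-2.3333)) / 5 = -18.3333/5 = -3.6667
  s[B,B] = ((0.6667)·(0.6667) + (2.6667)·(2.6667) + (1.6667)·(1.6667) + (-1.3333)·(-1.3333) + (-1.3333)·(-1.3333) + (-2.3333)·(-2.3333)) / 5 = 19.3333/5 = 3.8667
  Sample standard deviations s_i = √(s[i,i]):
  s(A) = √(4.2667) = 2.0656
  s(B) = √(3.8667) = 1.9664

Step 3 — r_{ij} = s_{ij} / (s_i · s_j):
  r[A,A] = 1 (diagonal).
  r[A,B] = -3.6667 / (2.0656 · 1.9664) = -3.6667 / 4.0617 = -0.9027
  r[B,B] = 1 (diagonal).

R is symmetric with unit diagonal. Assembling:

R = [[1, -0.9027],
 [-0.9027, 1]]


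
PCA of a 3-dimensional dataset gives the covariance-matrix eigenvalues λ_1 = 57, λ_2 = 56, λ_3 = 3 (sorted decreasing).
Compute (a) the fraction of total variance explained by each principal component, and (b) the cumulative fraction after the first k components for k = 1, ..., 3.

Step 1 — total variance = trace(Sigma) = Σ λ_i = 57 + 56 + 3 = 116.

Step 2 — fraction explained by component i = λ_i / Σ λ:
  PC1: 57/116 = 0.4914
  PC2: 56/116 = 0.4828
  PC3: 3/116 = 0.0259

Step 3 — cumulative fraction after k components = (λ_1 + ... + λ_k) / Σ λ:
  k = 1: 57/116 = 0.4914
  k = 2: (57 + 56)/116 = 113/116 = 0.9741
  k = 3: (57 + 56 + 3)/116 = 116/116 = 1

Summary (fraction, with percent):

explained: PC1 0.4914 (49.14%), PC2 0.4828 (48.28%), PC3 0.0259 (2.59%);  cumulative: 0.4914, 0.9741, 1


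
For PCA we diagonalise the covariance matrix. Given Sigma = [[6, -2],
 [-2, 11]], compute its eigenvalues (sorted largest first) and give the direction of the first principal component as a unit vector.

Step 1 — characteristic polynomial of 2×2 Sigma:
  det(Sigma - λI) = λ² - trace · λ + det = 0.
  trace = 6 + 11 = 17, det = 6·11 - (-2)² = 62.
Step 2 — discriminant:
  Δ = trace² - 4·det = 289 - 248 = 41.
Step 3 — eigenvalues:
  λ = (trace ± √Δ)/2 = (17 ± 6.4031)/2,
  λ_1 = 11.7016,  λ_2 = 5.2984.

Step 4 — unit eigenvector for λ_1: solve (Sigma - λ_1 I)v = 0. First row:
  (6 - 11.7016)·v_x + (-2)·v_y = 0, i.e. (-5.7016)·v_x + (-2)·v_y = 0,
  so v ∝ (b, λ_1 - a) = (-2, 5.7016); multiply by -1 so the first entry is positive: u = (2, -5.7016).
  ||u|| = √((2)² + (-5.7016)²) = √(36.5078) ≈ 6.0422,
  v_1 = u/||u|| ≈ (0.331, -0.9436) (||v_1|| = 1).

λ_1 = 11.7016,  λ_2 = 5.2984;  v_1 ≈ (0.331, -0.9436)


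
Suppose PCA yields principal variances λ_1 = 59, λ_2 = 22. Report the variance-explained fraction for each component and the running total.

Step 1 — total variance = trace(Sigma) = Σ λ_i = 59 + 22 = 81.

Step 2 — fraction explained by component i = λ_i / Σ λ:
  PC1: 59/81 = 0.7284
  PC2: 22/81 = 0.2716

Step 3 — cumulative fraction after k components = (λ_1 + ... + λ_k) / Σ λ:
  k = 1: 59/81 = 0.7284
  k = 2: (59 + 22)/81 = 81/81 = 1

Summary (fraction, with percent):

explained: PC1 0.7284 (72.84%), PC2 0.2716 (27.16%);  cumulative: 0.7284, 1


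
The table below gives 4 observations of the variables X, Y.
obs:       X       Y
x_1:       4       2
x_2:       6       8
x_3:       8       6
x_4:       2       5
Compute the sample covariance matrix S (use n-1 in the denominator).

Step 1 — column means:
  mean(X) = (4 + 6 + 8 + 2) / 4 = 20/4 = 5
  mean(Y) = (2 + 8 + 6 + 5) / 4 = 21/4 = 5.25

Step 2 — sample covariance S[i,j] = (1/(n-1)) · Σ_k (x_{k,i} - mean_i) · (x_{k,j} - mean_j), with n-1 = 3.
  S[X,X] = ((-1)·(-1) + (1)·(1) + (3)·(3) + (-3)·(-3)) / 3 = 20/3 = 6.6667
  S[X,Y] = ((-1)·(-3.25) + (1)·(2.75) + (3)·(0.75) + (-3)·(-0.25)) / 3 = 9/3 = 3
  S[Y,Y] = ((-3.25)·(-3.25) + (2.75)·(2.75) + (0.75)·(0.75) + (-0.25)·(-0.25)) / 3 = 18.75/3 = 6.25

S is symmetric (S[j,i] = S[i,j]). Assembling:

S = [[6.6667, 3],
 [3, 6.25]]


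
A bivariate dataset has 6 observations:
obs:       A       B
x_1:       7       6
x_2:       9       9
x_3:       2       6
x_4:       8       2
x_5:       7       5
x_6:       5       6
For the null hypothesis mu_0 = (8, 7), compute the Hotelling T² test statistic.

Step 1 — sample mean vector:
  mean(A) = (7 + 9 + 2 + 8 + 7 + 5) / 6 = 38/6 = 6.3333
  mean(B) = (6 + 9 + 6 + 2 + 5 + 6) / 6 = 34/6 = 5.6667
  x̄ = (6.3333, 5.6667),  deviation x̄ - mu_0 = (6.3333, 5.6667) - (8, 7) = (-1.6667, -1.3333).

Step 2 — sample covariance matrix, S[i,j] = (1/(n-1)) · Σ_k (x_{k,i} - mean_i) · (x_{k,j} - mean_j), divisor n-1 = 5:
  S[A,A] = ((0.6667)·(0.6667) + (2.6667)·(2.6667) + (-4.3333)·(-4.3333) + (1.6667)·(1.6667) + (0.6667)·(0.6667) + (-1.3333)·(-1.3333)) / 5 = 31.3333/5 = 6.2667
  S[A,B] = ((0.6667)·(0.3333) + (2.6667)·(3.3333) + (-4.3333)·(0.3333) + (1.6667)·(-3.6667) + (0.6667)·(-0.6667) + (-1.3333)·(0.3333)) / 5 = 0.6667/5 = 0.1333
  S[B,B] = ((0.3333)·(0.3333) + (3.3333)·(3.3333) + (0.3333)·(0.3333) + (-3.6667)·(-3.6667) + (-0.6667)·(-0.6667) + (0.3333)·(0.3333)) / 5 = 25.3333/5 = 5.0667
  S = [[6.2667, 0.1333],
 [0.1333, 5.0667]].

Step 3 — invert S. det(S) = 6.2667·5.0667 - (0.1333)² = 31.7333.
  S^{-1} = (1/det) · [[d, -b], [-b, a]] = [[0.1597, -0.0042],
 [-0.0042, 0.1975]].

Step 4 — quadratic form (x̄ - mu_0)^T · S^{-1} · (x̄ - mu_0):
  S^{-1} · (x̄ - mu_0) = (-0.2605, -0.2563),
  (x̄ - mu_0)^T · [...] = (-1.6667)·(-0.2605) + (-1.3333)·(-0.2563) = 0.7759.

Step 5 — scale by n: T² = 6 · 0.7759 = 4.6555.

T² ≈ 4.6555


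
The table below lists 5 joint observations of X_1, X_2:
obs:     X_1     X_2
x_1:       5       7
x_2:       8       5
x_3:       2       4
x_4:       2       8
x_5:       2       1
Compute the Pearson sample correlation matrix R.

Step 1 — column means:
  mean(X_1) = (5 + 8 + 2 + 2 + 2) / 5 = 19/5 = 3.8
  mean(X_2) = (7 + 5 + 4 + 8 + 1) / 5 = 25/5 = 5

Step 2 — sample variances and covariances s[i,j] = (1/(n-1)) · Σ_k (x_{k,i} - mean_i) · (x_{k,j} - mean_j), with n-1 = 4:
  s[X_1,X_1] = ((1.2)·(1.2) + (4.2)·(4.2) + (-1.8)·(-1.8) + (-1.8)·(-1.8) + (-1.8)·(-1.8)) / 4 = 28.8/4 = 7.2
  s[X_1,X_2] = ((1.2)·(2) + (4.2)·(0) + (-1.8)·(-1) + (-1.8)·(3) + (-1.8)·(-4)) / 4 = 6/4 = 1.5
  s[X_2,X_2] = ((2)·(2) + (0)·(0) + (-1)·(-1) + (3)·(3) + (-4)·(-4)) / 4 = 30/4 = 7.5
  Sample standard deviations s_i = √(s[i,i]):
  s(X_1) = √(7.2) = 2.6833
  s(X_2) = √(7.5) = 2.7386

Step 3 — r_{ij} = s_{ij} / (s_i · s_j):
  r[X_1,X_1] = 1 (diagonal).
  r[X_1,X_2] = 1.5 / (2.6833 · 2.7386) = 1.5 / 7.3485 = 0.2041
  r[X_2,X_2] = 1 (diagonal).

R is symmetric with unit diagonal. Assembling:

R = [[1, 0.2041],
 [0.2041, 1]]


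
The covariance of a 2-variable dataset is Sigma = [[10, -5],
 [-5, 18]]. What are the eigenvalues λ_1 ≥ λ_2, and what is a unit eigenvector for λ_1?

Step 1 — characteristic polynomial of 2×2 Sigma:
  det(Sigma - λI) = λ² - trace · λ + det = 0.
  trace = 10 + 18 = 28, det = 10·18 - (-5)² = 155.
Step 2 — discriminant:
  Δ = trace² - 4·det = 784 - 620 = 164.
Step 3 — eigenvalues:
  λ = (trace ± √Δ)/2 = (28 ± 12.8062)/2,
  λ_1 = 20.4031,  λ_2 = 7.5969.

Step 4 — unit eigenvector for λ_1: solve (Sigma - λ_1 I)v = 0. First row:
  (10 - 20.4031)·v_x + (-5)·v_y = 0, i.e. (-10.4031)·v_x + (-5)·v_y = 0,
  so v ∝ (b, λ_1 - a) = (-5, 10.4031); multiply by -1 so the first entry is positive: u = (5, -10.4031).
  ||u|| = √((5)² + (-10.4031)²) = √(133.225) ≈ 11.5423,
  v_1 = u/||u|| ≈ (0.4332, -0.9013) (||v_1|| = 1).

λ_1 = 20.4031,  λ_2 = 7.5969;  v_1 ≈ (0.4332, -0.9013)


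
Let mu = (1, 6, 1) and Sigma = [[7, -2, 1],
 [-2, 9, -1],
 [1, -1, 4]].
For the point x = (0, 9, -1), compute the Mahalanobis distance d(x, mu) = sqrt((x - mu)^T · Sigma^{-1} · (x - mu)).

Step 1 — centre the observation: (x - mu) = (-1, 3, -2).

Step 2 — invert Sigma (cofactor / det for 3×3, or solve directly):
  Sigma^{-1} = [[0.1562, 0.0312, -0.0312],
 [0.0312, 0.1205, 0.0223],
 [-0.0312, 0.0223, 0.2634]].

Step 3 — form the quadratic (x - mu)^T · Sigma^{-1} · (x - mu):
  Sigma^{-1} · (x - mu) = (0, 0.2857, -0.4286).
  (x - mu)^T · [Sigma^{-1} · (x - mu)] = (-1)·(0) + (3)·(0.2857) + (-2)·(-0.4286) = 1.7143.

Step 4 — take square root: d = √(1.7143) ≈ 1.3093.

d(x, mu) = √(1.7143) ≈ 1.3093


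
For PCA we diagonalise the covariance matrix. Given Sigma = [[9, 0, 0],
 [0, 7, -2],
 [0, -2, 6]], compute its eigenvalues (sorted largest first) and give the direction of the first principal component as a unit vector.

Step 1 — characteristic polynomial p(λ) = det(λI - Sigma) = λ³ - tr·λ² + c_1·λ - det, where tr = trace, c_1 = sum of the principal 2×2 minors, det = det(Sigma):
  tr = 9 + 7 + 6 = 22,
  c_1 = (9·7 - (0)²) + (9·6 - (0)²) + (7·6 - (-2)²) = 63 + 54 + 38 = 155,
  det = 9·(7·6 - (-2)²) - (0)·((0)·6 - (-2)·(0)) + (0)·((0)·(-2) - 7·(0)) = 9·(38) - (0)·(0) + (0)·(0) = 342.
  So p(λ) = λ³ - 22λ² + 155λ - 342.
Step 2 — look for an integer root (rational root theorem: any rational root is an integer divisor of 342). Testing λ = 9:
  p(9) = 729 - 1782 + 1395 - 342 = 0  ✓
  Dividing out (λ - 9): p(λ) = (λ - 9)(λ² - 13λ + 38).
Step 3 — remaining eigenvalues from the quadratic λ² - 13λ + 38 = 0:
  Δ = 13² - 4·38 = 169 - 152 = 17,  λ = (13 ± √17)/2 = (13 ± 4.1231)/2 ≈ 8.5616 or 4.4384.
  Sorted: λ_1 = 9,  λ_2 = 8.5616,  λ_3 = 4.4384  (check: sum = 22 = tr ✓).

Step 4 — unit eigenvector for λ_1 = 9: v spans the null space of (Sigma - λ_1 I), whose rows are
  r_1 = (0, 0, 0),  r_2 = (0, -2, -2),  r_3 = (0, -2, -3).
  v is orthogonal to every row, so take v ∝ r_2 × r_3 = ((-2)·(-3) - (-2)·(-2), (-2)·(0) - (0)·(-3), (0)·(-2) - (-2)·(0)) = (2, 0, 0).
  Rescale (divide by 2): u = (1, 0, 0).
  ||u|| = √((1)² + (0)² + (0)²) = √(1) = 1,  v_1 = u/||u|| ≈ (1, 0, 0) (||v_1|| = 1).

λ_1 = 9,  λ_2 = 8.5616,  λ_3 = 4.4384;  v_1 ≈ (1, 0, 0)


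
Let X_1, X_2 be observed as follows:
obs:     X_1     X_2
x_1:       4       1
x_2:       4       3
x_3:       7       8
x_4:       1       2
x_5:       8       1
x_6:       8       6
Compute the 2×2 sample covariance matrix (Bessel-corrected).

Step 1 — column means:
  mean(X_1) = (4 + 4 + 7 + 1 + 8 + 8) / 6 = 32/6 = 5.3333
  mean(X_2) = (1 + 3 + 8 + 2 + 1 + 6) / 6 = 21/6 = 3.5

Step 2 — sample covariance S[i,j] = (1/(n-1)) · Σ_k (x_{k,i} - mean_i) · (x_{k,j} - mean_j), with n-1 = 5.
  S[X_1,X_1] = ((-1.3333)·(-1.3333) + (-1.3333)·(-1.3333) + (1.6667)·(1.6667) + (-4.3333)·(-4.3333) + (2.6667)·(2.6667) + (2.6667)·(2.6667)) / 5 = 39.3333/5 = 7.8667
  S[X_1,X_2] = ((-1.3333)·(-2.5) + (-1.3333)·(-0.5) + (1.6667)·(4.5) + (-4.3333)·(-1.5) + (2.6667)·(-2.5) + (2.6667)·(2.5)) / 5 = 18/5 = 3.6
  S[X_2,X_2] = ((-2.5)·(-2.5) + (-0.5)·(-0.5) + (4.5)·(4.5) + (-1.5)·(-1.5) + (-2.5)·(-2.5) + (2.5)·(2.5)) / 5 = 41.5/5 = 8.3

S is symmetric (S[j,i] = S[i,j]). Assembling:

S = [[7.8667, 3.6],
 [3.6, 8.3]]


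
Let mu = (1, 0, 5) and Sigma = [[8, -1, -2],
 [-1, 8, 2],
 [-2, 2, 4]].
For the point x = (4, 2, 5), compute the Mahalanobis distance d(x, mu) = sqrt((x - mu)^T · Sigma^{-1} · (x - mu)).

Step 1 — centre the observation: (x - mu) = (3, 2, 0).

Step 2 — invert Sigma (cofactor / det for 3×3, or solve directly):
  Sigma^{-1} = [[0.1429, 0, 0.0714],
 [0, 0.1429, -0.0714],
 [0.0714, -0.0714, 0.3214]].

Step 3 — form the quadratic (x - mu)^T · Sigma^{-1} · (x - mu):
  Sigma^{-1} · (x - mu) = (0.4286, 0.2857, 0.0714).
  (x - mu)^T · [Sigma^{-1} · (x - mu)] = (3)·(0.4286) + (2)·(0.2857) + (0)·(0.0714) = 1.8571.

Step 4 — take square root: d = √(1.8571) ≈ 1.3628.

d(x, mu) = √(1.8571) ≈ 1.3628


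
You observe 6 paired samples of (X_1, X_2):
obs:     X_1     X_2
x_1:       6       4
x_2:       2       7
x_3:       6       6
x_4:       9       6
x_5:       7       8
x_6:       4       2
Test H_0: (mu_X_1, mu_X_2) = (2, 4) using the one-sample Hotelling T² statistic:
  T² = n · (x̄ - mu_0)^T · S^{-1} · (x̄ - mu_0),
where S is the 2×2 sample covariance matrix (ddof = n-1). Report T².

Step 1 — sample mean vector:
  mean(X_1) = (6 + 2 + 6 + 9 + 7 + 4) / 6 = 34/6 = 5.6667
  mean(X_2) = (4 + 7 + 6 + 6 + 8 + 2) / 6 = 33/6 = 5.5
  x̄ = (5.6667, 5.5),  deviation x̄ - mu_0 = (5.6667, 5.5) - (2, 4) = (3.6667, 1.5).

Step 2 — sample covariance matrix, S[i,j] = (1/(n-1)) · Σ_k (x_{k,i} - mean_i) · (x_{k,j} - mean_j), divisor n-1 = 5:
  S[X_1,X_1] = ((0.3333)·(0.3333) + (-3.6667)·(-3.6667) + (0.3333)·(0.3333) + (3.3333)·(3.3333) + (1.3333)·(1.3333) + (-1.6667)·(-1.6667)) / 5 = 29.3333/5 = 5.8667
  S[X_1,X_2] = ((0.3333)·(-1.5) + (-3.6667)·(1.5) + (0.3333)·(0.5) + (3.3333)·(0.5) + (1.3333)·(2.5) + (-1.6667)·(-3.5)) / 5 = 5/5 = 1
  S[X_2,X_2] = ((-1.5)·(-1.5) + (1.5)·(1.5) + (0.5)·(0.5) + (0.5)·(0.5) + (2.5)·(2.5) + (-3.5)·(-3.5)) / 5 = 23.5/5 = 4.7
  S = [[5.8667, 1],
 [1, 4.7]].

Step 3 — invert S. det(S) = 5.8667·4.7 - (1)² = 26.5733.
  S^{-1} = (1/det) · [[d, -b], [-b, a]] = [[0.1769, -0.0376],
 [-0.0376, 0.2208]].

Step 4 — quadratic form (x̄ - mu_0)^T · S^{-1} · (x̄ - mu_0):
  S^{-1} · (x̄ - mu_0) = (0.5921, 0.1932),
  (x̄ - mu_0)^T · [...] = (3.6667)·(0.5921) + (1.5)·(0.1932) = 2.4607.

Step 5 — scale by n: T² = 6 · 2.4607 = 14.7642.

T² ≈ 14.7642


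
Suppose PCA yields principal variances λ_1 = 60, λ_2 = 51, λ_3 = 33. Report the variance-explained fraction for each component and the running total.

Step 1 — total variance = trace(Sigma) = Σ λ_i = 60 + 51 + 33 = 144.

Step 2 — fraction explained by component i = λ_i / Σ λ:
  PC1: 60/144 = 0.4167
  PC2: 51/144 = 0.3542
  PC3: 33/144 = 0.2292

Step 3 — cumulative fraction after k components = (λ_1 + ... + λ_k) / Σ λ:
  k = 1: 60/144 = 0.4167
  k = 2: (60 + 51)/144 = 111/144 = 0.7708
  k = 3: (60 + 51 + 33)/144 = 144/144 = 1

Summary (fraction, with percent):

explained: PC1 0.4167 (41.67%), PC2 0.3542 (35.42%), PC3 0.2292 (22.92%);  cumulative: 0.4167, 0.7708, 1


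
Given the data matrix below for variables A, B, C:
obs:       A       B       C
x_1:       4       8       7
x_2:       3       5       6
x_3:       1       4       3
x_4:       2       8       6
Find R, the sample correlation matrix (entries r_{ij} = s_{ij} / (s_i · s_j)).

Step 1 — column means:
  mean(A) = (4 + 3 + 1 + 2) / 4 = 10/4 = 2.5
  mean(B) = (8 + 5 + 4 + 8) / 4 = 25/4 = 6.25
  mean(C) = (7 + 6 + 3 + 6) / 4 = 22/4 = 5.5

Step 2 — sample variances and covariances s[i,j] = (1/(n-1)) · Σ_k (x_{k,i} - mean_i) · (x_{k,j} - mean_j), with n-1 = 3:
  s[A,A] = ((1.5)·(1.5) + (0.5)·(0.5) + (-1.5)·(-1.5) + (-0.5)·(-0.5)) / 3 = 5/3 = 1.6667
  s[A,B] = ((1.5)·(1.75) + (0.5)·(-1.25) + (-1.5)·(-2.25) + (-0.5)·(1.75)) / 3 = 4.5/3 = 1.5
  s[A,C] = ((1.5)·(1.5) + (0.5)·(0.5) + (-1.5)·(-2.5) + (-0.5)·(0.5)) / 3 = 6/3 = 2
  s[B,B] = ((1.75)·(1.75) + (-1.25)·(-1.25) + (-2.25)·(-2.25) + (1.75)·(1.75)) / 3 = 12.75/3 = 4.25
  s[B,C] = ((1.75)·(1.5) + (-1.25)·(0.5) + (-2.25)·(-2.5) + (1.75)·(0.5)) / 3 = 8.5/3 = 2.8333
  s[C,C] = ((1.5)·(1.5) + (0.5)·(0.5) + (-2.5)·(-2.5) + (0.5)·(0.5)) / 3 = 9/3 = 3
  Sample standard deviations s_i = √(s[i,i]):
  s(A) = √(1.6667) = 1.291
  s(B) = √(4.25) = 2.0616
  s(C) = √(3) = 1.7321

Step 3 — r_{ij} = s_{ij} / (s_i · s_j):
  r[A,A] = 1 (diagonal).
  r[A,B] = 1.5 / (1.291 · 2.0616) = 1.5 / 2.6615 = 0.5636
  r[A,C] = 2 / (1.291 · 1.7321) = 2 / 2.2361 = 0.8944
  r[B,B] = 1 (diagonal).
  r[B,C] = 2.8333 / (2.0616 · 1.7321) = 2.8333 / 3.5707 = 0.7935
  r[C,C] = 1 (diagonal).

R is symmetric with unit diagonal. Assembling:

R = [[1, 0.5636, 0.8944],
 [0.5636, 1, 0.7935],
 [0.8944, 0.7935, 1]]


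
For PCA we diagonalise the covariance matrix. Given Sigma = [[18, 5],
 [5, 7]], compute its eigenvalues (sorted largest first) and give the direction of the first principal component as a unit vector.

Step 1 — characteristic polynomial of 2×2 Sigma:
  det(Sigma - λI) = λ² - trace · λ + det = 0.
  trace = 18 + 7 = 25, det = 18·7 - (5)² = 101.
Step 2 — discriminant:
  Δ = trace² - 4·det = 625 - 404 = 221.
Step 3 — eigenvalues:
  λ = (trace ± √Δ)/2 = (25 ± 14.8661)/2,
  λ_1 = 19.933,  λ_2 = 5.067.

Step 4 — unit eigenvector for λ_1: solve (Sigma - λ_1 I)v = 0. First row:
  (18 - 19.933)·v_x + (5)·v_y = 0, i.e. (-1.933)·v_x + (5)·v_y = 0,
  so v ∝ (b, λ_1 - a) = (5, 1.933) = u.
  ||u|| = √((5)² + (1.933)²) = √(28.7366) ≈ 5.3607,
  v_1 = u/||u|| ≈ (0.9327, 0.3606) (||v_1|| = 1).

λ_1 = 19.933,  λ_2 = 5.067;  v_1 ≈ (0.9327, 0.3606)
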